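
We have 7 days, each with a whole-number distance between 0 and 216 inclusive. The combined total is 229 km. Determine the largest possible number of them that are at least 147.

With k values at 147 or above and the rest at least 0, the sum is at least 0 + 147k.
Since the sum is 229, we need 147k ≤ 229, i.e. k ≤ 1.
k = 1 is achieved by 1 value at 147 and 6 at 0, total 147; add 82 to one value (staying below 147) to reach 229.

1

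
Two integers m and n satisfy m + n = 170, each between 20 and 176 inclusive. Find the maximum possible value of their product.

With m + n fixed, mn peaks when the two are closest together.
Taking m = 85 and n = 85 (both in [20, 176]) gives mn = 7225.

7225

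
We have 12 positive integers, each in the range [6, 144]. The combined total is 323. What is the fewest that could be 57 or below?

If only k of them are at most 57, the other 12 − k are at least 58, so the total is at least (12 − k)·58 + k·6.
This is ≤ 323, so (12 − k)·58 + 6k ≤ 323, which gives k ≥ 8.
Exactly 8 works: 8 values at 6 and 4 at 58 total 280; raise one of the low values by 43 (still ≤ 57) to hit 323.

8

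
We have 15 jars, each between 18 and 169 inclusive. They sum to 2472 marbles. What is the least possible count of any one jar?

Minimizing one value means maximizing the remaining 14.
The other 14 contribute at most 14 × 169 = 2366, leaving at least 2472 − 2366 = 106.
Since 106 ≥ 18, this is achievable: one at 106 and 14 at 169.

106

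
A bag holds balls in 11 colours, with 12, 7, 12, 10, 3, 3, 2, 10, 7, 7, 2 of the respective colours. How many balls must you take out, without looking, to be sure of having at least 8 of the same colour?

60

In the worst case you take as many as possible of each colour without reaching 8: 7 + 7 + 7 + 7 + 3 + 3 + 2 + 7 + 7 + 7 + 2 = 59.
The next one must give 8 of some colour, so 59 + 1 = 60.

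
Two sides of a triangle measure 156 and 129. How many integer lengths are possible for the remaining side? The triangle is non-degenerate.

257

The triangle inequality gives |156 − 129| < c < 156 + 129, i.e. 27 < c < 285.
So c can be any integer from 28 to 284: 257 values.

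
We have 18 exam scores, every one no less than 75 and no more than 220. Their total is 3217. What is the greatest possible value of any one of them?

To make one score as large as possible, make the other 17 as small as possible.
The other 17 contribute at least 17 × 75 = 1275, leaving at most 3217 − 1275 = 1942.
But each score is capped at 220, so the maximum is 220.
Achievable: one at 220 and the other 17 totalling 2997, which fits since 17 × 75 ≤ 2997 ≤ 17 × 220.

220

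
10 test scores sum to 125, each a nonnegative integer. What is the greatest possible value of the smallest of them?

The average is 125/10 < 13, so some value is ≤ 12.
Equality holds with 5 values of 12 and 5 values of 13.

12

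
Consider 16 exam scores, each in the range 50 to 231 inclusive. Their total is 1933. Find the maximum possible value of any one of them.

Maximizing one value means minimizing the remaining 15.
The other 15 contribute at least 15 × 50 = 750, leaving at most 1933 − 750 = 1183.
But each score is capped at 231, so the maximum is 231.
Achievable: one at 231 and the other 15 totalling 1702, which fits since 15 × 50 ≤ 1702 ≤ 15 × 231.

231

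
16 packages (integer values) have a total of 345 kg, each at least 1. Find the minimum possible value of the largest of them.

22

If every one of the 16 were at most 21, the total would be at most 16 × 21 = 336 < 345.
Achievable: 9 of them at 22 and 7 at 21 total 345.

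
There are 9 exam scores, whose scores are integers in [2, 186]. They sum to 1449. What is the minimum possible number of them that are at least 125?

6

Each value short of 125 is at most 124, costing at least 186 − 124 = 62 against the maximum total of 1674.
We can afford to lose at most 1674 − 1449 = 225, so at most ⌊225/62⌋ = 3 fall short, and at least 6 are ≥ 125.
Exactly 6 works: 6 values at 186 and 3 at 124 total 1488; lower one of the high values by 39 (still ≥ 125) to hit 1449.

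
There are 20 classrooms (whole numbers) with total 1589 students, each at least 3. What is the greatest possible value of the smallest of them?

79

The average is 1589/20 < 80, so some value is ≤ 79.
Achievable: 11 of them at 79 and 9 at 80 total 1589.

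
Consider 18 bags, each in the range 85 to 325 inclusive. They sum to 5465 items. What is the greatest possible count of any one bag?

325

To make one bag as large as possible, make the other 17 as small as possible.
The other 17 contribute at least 17 × 85 = 1445, leaving at most 5465 − 1445 = 4020.
But each bag is capped at 325, so the maximum is 325.
Achievable: one at 325 and the other 17 totalling 5140, which fits since 17 × 85 ≤ 5140 ≤ 17 × 325.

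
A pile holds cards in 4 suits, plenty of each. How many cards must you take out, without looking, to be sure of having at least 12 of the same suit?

45

You could draw 11 of every suit without reaching 12 of any — 44 in all.
One more forces 12 of some suit, so 44 + 1 = 45.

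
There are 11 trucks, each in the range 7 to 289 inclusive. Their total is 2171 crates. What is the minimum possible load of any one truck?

7

To make one truck as small as possible, make the other 10 as large as possible.
The other 10 can take up 10 × 289 = 2890 ≥ 2171 − 7, so one truck can sit at its floor of 7.
Achievable: one at 7 and the other 10 totalling 2164, which fits since 10 × 7 ≤ 2164 ≤ 10 × 289.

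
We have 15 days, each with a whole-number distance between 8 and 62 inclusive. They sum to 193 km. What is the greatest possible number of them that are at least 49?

If k of the values are ≥ 49, the total is ≥ 49k + 8(15 − k).
Setting 49k + 8(15 − k) ≤ 193 gives 41k ≤ 73, so k ≤ 1.
k = 1 is achieved by 1 value at 49 and 14 at 8, total 161; add 32 to one value (staying below 49) to reach 193.

1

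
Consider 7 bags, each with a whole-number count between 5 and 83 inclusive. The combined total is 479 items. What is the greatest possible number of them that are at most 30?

Each value at 30 or below falls at least 83 − 30 = 53 short of the ceiling 83.
The ceiling total is 7 × 83 = 581, and we need 479, so at most ⌊(581 − 479)/53⌋ = 1 can be that low.
k = 1 is achieved by 1 value at 30 and 6 at 83, total 528; lower one of the 83's by 49 (still > 30) to reach 479.

1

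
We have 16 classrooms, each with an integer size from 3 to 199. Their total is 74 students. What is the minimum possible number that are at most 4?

3

Each value above 4 is at least 5, contributing at least 5 − 3 = 2 above the floor 3.
The sum exceeds the floor total 48 by 26, so at most ⌊26/2⌋ = 13 exceed 4, and at least 3 are ≤ 4.
Exactly 3 works: 3 values at 3 and 13 at 5 total 74.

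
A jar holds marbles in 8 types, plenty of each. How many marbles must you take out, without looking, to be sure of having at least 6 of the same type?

You could draw 5 of every type without reaching 6 of any — 40 in all.
One more forces 6 of some type, so 40 + 1 = 41.

41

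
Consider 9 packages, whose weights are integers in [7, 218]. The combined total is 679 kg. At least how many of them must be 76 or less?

Let j be the number exceeding 76. Then the total is ≥ 77·j + 7·(9 − j) = 63 + 70j.
So 70j ≤ 616 and j ≤ 8; hence at least 9 − 8 = 1 are ≤ 76.
Exactly 1 works: 1 value at 7 and 8 at 77 total 623; raise one of the low values by 56 (still ≤ 76) to hit 679.

1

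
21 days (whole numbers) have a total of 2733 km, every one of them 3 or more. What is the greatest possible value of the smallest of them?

130

If every one of the 21 were at least 131, the total would be at least 21 × 131 = 2751 > 2733.
Equality holds with 18 values of 130 and 3 values of 131.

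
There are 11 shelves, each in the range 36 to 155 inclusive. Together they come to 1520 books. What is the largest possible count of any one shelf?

155

Maximizing one value means minimizing the remaining 10.
The other 10 contribute at least 10 × 36 = 360, leaving at most 1520 − 360 = 1160.
But each shelf is capped at 155, so the maximum is 155.
Achievable: one at 155 and the other 10 totalling 1365, which fits since 10 × 36 ≤ 1365 ≤ 10 × 155.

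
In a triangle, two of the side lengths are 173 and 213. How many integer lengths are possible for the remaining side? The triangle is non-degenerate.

The triangle inequality gives |173 − 213| < c < 173 + 213, i.e. 40 < c < 386.
So c can be any integer from 41 to 385: 345 values.

345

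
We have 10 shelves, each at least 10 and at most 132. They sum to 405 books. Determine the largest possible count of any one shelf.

132

Maximizing one value means minimizing the remaining 9.
The other 9 contribute at least 9 × 10 = 90, leaving at most 405 − 90 = 315.
But each shelf is capped at 132, so the maximum is 132.
Achievable: one at 132 and the other 9 totalling 273, which fits since 9 × 10 ≤ 273 ≤ 9 × 132.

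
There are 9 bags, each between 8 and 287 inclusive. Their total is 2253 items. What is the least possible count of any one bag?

Minimizing one value means maximizing the remaining 8.
The other 8 can take up 8 × 287 = 2296 ≥ 2253 − 8, so one bag can sit at its floor of 8.
Achievable: one at 8 and the other 8 totalling 2245, which fits since 8 × 8 ≤ 2245 ≤ 8 × 287.

8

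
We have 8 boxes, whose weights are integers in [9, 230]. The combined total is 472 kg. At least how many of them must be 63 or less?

Each value above 63 is at least 64, contributing at least 64 − 9 = 55 above the floor 9.
The sum exceeds the floor total 72 by 400, so at most ⌊400/55⌋ = 7 exceed 63, and at least 1 are ≤ 63.
Exactly 1 works: 1 value at 9 and 7 at 64 total 457; raise one of the low values by 15 (still ≤ 63) to hit 472.

1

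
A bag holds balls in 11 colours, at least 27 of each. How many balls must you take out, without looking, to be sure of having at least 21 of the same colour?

221

In the worst case you draw 20 of each of the 11 colours: 11 × 20 = 220.
One more forces 21 of some colour, so 220 + 1 = 221.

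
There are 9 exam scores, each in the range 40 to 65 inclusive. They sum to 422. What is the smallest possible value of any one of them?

40

To make one score as small as possible, make the other 8 as large as possible.
The other 8 can take up 8 × 65 = 520 ≥ 422 − 40, so one score can sit at its floor of 40.
Achievable: one at 40 and the other 8 totalling 382, which fits since 8 × 40 ≤ 382 ≤ 8 × 65.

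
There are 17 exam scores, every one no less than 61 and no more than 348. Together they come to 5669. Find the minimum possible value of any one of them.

101

Minimizing one value means maximizing the remaining 16.
The other 16 contribute at most 16 × 348 = 5568, leaving at least 5669 − 5568 = 101.
Since 101 ≥ 61, this is achievable: one at 101 and 16 at 348.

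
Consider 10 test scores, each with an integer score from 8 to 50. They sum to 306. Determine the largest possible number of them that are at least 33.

If k of the values are ≥ 33, the total is ≥ 33k + 8(10 − k).
Setting 33k + 8(10 − k) ≤ 306 gives 25k ≤ 226, so k ≤ 9.
k = 9 is achieved by 9 values at 33 and 1 at 8, total 305; add 1 to one value (staying below 33) to reach 306.

9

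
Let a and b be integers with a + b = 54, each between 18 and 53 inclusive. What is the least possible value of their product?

648

ab = a(54 − a) is concave in a, so over [18, 36] it is minimized at an endpoint.
The extreme feasible split is a = 18, b = 36, giving ab = 648.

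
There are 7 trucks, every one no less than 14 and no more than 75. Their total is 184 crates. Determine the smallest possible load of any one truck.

To make one truck as small as possible, make the other 6 as large as possible.
The other 6 can take up 6 × 75 = 450 ≥ 184 − 14, so one truck can sit at its floor of 14.
Achievable: one at 14 and the other 6 totalling 170, which fits since 6 × 14 ≤ 170 ≤ 6 × 75.

14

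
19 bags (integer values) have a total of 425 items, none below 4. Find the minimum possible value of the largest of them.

Some value must be at least ⌈425/19⌉ = 23, since 19 × 22 = 418 < 425.
Achievable: 7 of them at 23 and 12 at 22 total 425.

23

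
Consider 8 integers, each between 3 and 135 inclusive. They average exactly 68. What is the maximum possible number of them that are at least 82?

The total is 8 × 68 = 544.
Suppose k of them are at least 82. Those contribute at least 82 each and the other 8 − k at least 3 each.
So the total is at least 82k + 3(8 − k) = 24 + 79k. This must be ≤ 544, giving k ≤ 6.
k = 6 is achieved by 6 values at 82 and 2 at 3, total 498; add 46 to one value (staying below 82) to reach 544.

6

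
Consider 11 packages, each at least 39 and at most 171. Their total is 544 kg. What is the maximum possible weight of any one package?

154

To make one package as large as possible, make the other 10 as small as possible.
The other 10 contribute at least 10 × 39 = 390, leaving at most 544 − 390 = 154.
Since 154 ≤ 171, this is achievable: one at 154 and 10 at 39.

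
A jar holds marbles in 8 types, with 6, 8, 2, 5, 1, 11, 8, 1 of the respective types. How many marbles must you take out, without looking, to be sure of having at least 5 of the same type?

In the worst case you take as many as possible of each type without reaching 5: 4 + 4 + 2 + 4 + 1 + 4 + 4 + 1 = 24.
The next one must give 5 of some type, so 24 + 1 = 25.

25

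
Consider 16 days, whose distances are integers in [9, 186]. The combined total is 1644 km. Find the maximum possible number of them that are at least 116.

14

Suppose k of them are at least 116. Those contribute at least 116 each and the other 16 − k at least 9 each.
So the total is at least 116k + 9(16 − k) = 144 + 107k. This must be ≤ 1644, giving k ≤ 14.
k = 14 is achieved by 14 values at 116 and 2 at 9, total 1642; add 2 to one value (staying below 116) to reach 1644.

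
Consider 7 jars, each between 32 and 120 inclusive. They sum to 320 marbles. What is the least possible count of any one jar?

32

To make one jar as small as possible, make the other 6 as large as possible.
The other 6 can take up 6 × 120 = 720 ≥ 320 − 32, so one jar can sit at its floor of 32.
Achievable: one at 32 and the other 6 totalling 288, which fits since 6 × 32 ≤ 288 ≤ 6 × 120.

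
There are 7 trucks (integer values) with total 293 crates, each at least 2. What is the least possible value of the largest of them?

42

The average is 293/7 > 41, so not all 7 can be 41 or less; the largest is ≥ 42.
Taking 1 copy of 41 and 6 copies of 42 gives exactly 293, so 42 is attained.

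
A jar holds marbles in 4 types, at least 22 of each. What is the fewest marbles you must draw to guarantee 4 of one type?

You could draw 3 of every type without reaching 4 of any — 12 in all.
One more forces 4 of some type, so 12 + 1 = 13.

13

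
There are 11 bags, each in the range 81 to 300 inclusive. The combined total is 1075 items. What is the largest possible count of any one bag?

265

Maximizing one value means minimizing the remaining 10.
The other 10 contribute at least 10 × 81 = 810, leaving at most 1075 − 810 = 265.
Since 265 ≤ 300, this is achievable: one at 265 and 10 at 81.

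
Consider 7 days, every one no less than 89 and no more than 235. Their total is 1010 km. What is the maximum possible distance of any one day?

235

Maximizing one value means minimizing the remaining 6.
The other 6 contribute at least 6 × 89 = 534, leaving at most 1010 − 534 = 476.
But each day is capped at 235, so the maximum is 235.
Achievable: one at 235 and the other 6 totalling 775, which fits since 6 × 89 ≤ 775 ≤ 6 × 235.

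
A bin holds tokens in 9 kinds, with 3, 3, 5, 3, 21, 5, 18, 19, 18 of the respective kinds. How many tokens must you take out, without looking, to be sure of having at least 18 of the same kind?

88

In the worst case you take as many as possible of each kind without reaching 18: 3 + 3 + 5 + 3 + 17 + 5 + 17 + 17 + 17 = 87.
The next one must give 18 of some kind, so 87 + 1 = 88.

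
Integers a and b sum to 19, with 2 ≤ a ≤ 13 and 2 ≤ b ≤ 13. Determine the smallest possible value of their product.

78

ab = a(19 − a) is concave in a, so over [6, 13] it is minimized at an endpoint.
The extreme feasible split is a = 6, b = 13, giving ab = 78.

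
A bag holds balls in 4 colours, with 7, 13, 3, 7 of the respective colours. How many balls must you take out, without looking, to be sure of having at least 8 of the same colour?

25

In the worst case you take as many as possible of each colour without reaching 8: 7 + 7 + 3 + 7 = 24.
The next one must give 8 of some colour, so 24 + 1 = 25.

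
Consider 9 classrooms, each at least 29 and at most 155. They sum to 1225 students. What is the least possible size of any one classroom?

Minimizing one value means maximizing the remaining 8.
The other 8 can take up 8 × 155 = 1240 ≥ 1225 − 29, so one classroom can sit at its floor of 29.
Achievable: one at 29 and the other 8 totalling 1196, which fits since 8 × 29 ≤ 1196 ≤ 8 × 155.

29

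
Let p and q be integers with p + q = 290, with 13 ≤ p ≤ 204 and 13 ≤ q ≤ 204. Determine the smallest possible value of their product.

Since p + q is fixed, pushing one of them to its bound minimizes the product.
The extreme feasible split is p = 86, q = 204, giving pq = 17544.

17544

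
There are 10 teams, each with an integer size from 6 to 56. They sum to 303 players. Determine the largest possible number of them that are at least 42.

6

With k values at 42 or above and the rest at least 6, the sum is at least 60 + 36k.
Since the sum is 303, we need 36k ≤ 243, i.e. k ≤ 6.
k = 6 is achieved by 6 values at 42 and 4 at 6, total 276; add 27 to one value (staying below 42) to reach 303.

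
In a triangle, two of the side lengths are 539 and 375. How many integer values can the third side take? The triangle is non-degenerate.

The triangle inequality gives |539 − 375| < c < 539 + 375, i.e. 164 < c < 914.
So c can be any integer from 165 to 913: 749 values.

749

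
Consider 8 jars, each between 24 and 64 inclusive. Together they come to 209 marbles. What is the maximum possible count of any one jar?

41

Maximizing one value means minimizing the remaining 7.
The other 7 contribute at least 7 × 24 = 168, leaving at most 209 − 168 = 41.
Since 41 ≤ 64, this is achievable: one at 41 and 7 at 24.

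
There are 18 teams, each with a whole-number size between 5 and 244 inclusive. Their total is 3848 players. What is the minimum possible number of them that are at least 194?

Suppose at most 18 − j of them reach 194; then j values are ≤ 193 and the rest ≤ 244.
The total is then ≤ 193·j + 244·(18 − j) = 4392 − 51j. For this to be ≥ 3848 we need j ≤ 10, so at least 18 − 10 = 8 must reach 194.
Exactly 8 works: 8 values at 244 and 10 at 193 total 3882; lower one of the high values by 34 (still ≥ 194) to hit 3848.

8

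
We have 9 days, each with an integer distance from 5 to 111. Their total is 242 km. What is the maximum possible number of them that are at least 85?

2

Suppose k of them are at least 85. Those contribute at least 85 each and the other 9 − k at least 5 each.
So the total is at least 85k + 5(9 − k) = 45 + 80k. This must be ≤ 242, giving k ≤ 2.
k = 2 is achieved by 2 values at 85 and 7 at 5, total 205; add 37 to one value (staying below 85) to reach 242.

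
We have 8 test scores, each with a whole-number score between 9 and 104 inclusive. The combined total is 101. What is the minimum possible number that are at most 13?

3

Let j be the number exceeding 13. Then the total is ≥ 14·j + 9·(8 − j) = 72 + 5j.
So 5j ≤ 29 and j ≤ 5; hence at least 8 − 5 = 3 are ≤ 13.
Exactly 3 works: 3 values at 9 and 5 at 14 total 97; raise one of the low values by 4 (still ≤ 13) to hit 101.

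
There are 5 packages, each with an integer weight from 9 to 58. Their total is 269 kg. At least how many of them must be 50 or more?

If only k of them are at least 50, the other 5 − k are at most 49, so the total is at most k·58 + (5 − k)·49.
This must reach 269, so k·58 + (5 − k)·49 ≥ 269, giving k ≥ 3.
Exactly 3 works: 3 values at 58 and 2 at 49 total 272; lower one of the high values by 3 (still ≥ 50) to hit 269.

3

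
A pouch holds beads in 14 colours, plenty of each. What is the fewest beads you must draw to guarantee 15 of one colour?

197

You could draw 14 of every colour without reaching 15 of any — 196 in all.
One more forces 15 of some colour, so 196 + 1 = 197.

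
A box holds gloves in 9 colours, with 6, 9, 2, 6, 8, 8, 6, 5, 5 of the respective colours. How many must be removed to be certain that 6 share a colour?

In the worst case you take as many as possible of each colour without reaching 6: 5 + 5 + 2 + 5 + 5 + 5 + 5 + 5 + 5 = 42.
The next one must give 6 of some colour, so 42 + 1 = 43.

43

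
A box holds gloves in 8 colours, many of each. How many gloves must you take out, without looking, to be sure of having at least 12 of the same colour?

You could draw 11 of every colour without reaching 12 of any — 88 in all.
One more forces 12 of some colour, so 88 + 1 = 89.

89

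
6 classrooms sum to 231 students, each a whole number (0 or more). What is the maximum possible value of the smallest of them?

38

If every one of the 6 were at least 39, the total would be at least 6 × 39 = 234 > 231.
Taking 3 copies of 38 and 3 copies of 39 gives exactly 231, so 38 is attained.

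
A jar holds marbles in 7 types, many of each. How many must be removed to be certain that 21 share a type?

141

In the worst case you draw 20 of each of the 7 types: 7 × 20 = 140.
One more forces 21 of some type, so 140 + 1 = 141.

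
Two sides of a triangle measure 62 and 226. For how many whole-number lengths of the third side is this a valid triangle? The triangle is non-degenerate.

123

The triangle inequality gives |62 − 226| < c < 62 + 226, i.e. 164 < c < 288.
So c can be any integer from 165 to 287: 123 values.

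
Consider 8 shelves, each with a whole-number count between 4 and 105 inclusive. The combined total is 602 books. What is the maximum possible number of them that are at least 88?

With k values at 88 or above and the rest at least 4, the sum is at least 32 + 84k.
Since the sum is 602, we need 84k ≤ 570, i.e. k ≤ 6.
k = 6 is achieved by 6 values at 88 and 2 at 4, total 536; add 66 to one value (staying below 88) to reach 602.

6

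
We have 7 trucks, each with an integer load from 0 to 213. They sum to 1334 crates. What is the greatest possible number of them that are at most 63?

Each value at 63 or below falls at least 213 − 63 = 150 short of the ceiling 213.
The ceiling total is 7 × 213 = 1491, and we need 1334, so at most ⌊(1491 − 1334)/150⌋ = 1 can be that low.
k = 1 is achieved by 1 value at 63 and 6 at 213, total 1341; lower one of the 213's by 7 (still > 63) to reach 1334.

1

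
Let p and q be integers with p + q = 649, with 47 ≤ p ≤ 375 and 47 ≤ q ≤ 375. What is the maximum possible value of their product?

For a fixed sum, the product pq is largest when p and q are as close as possible.
Taking p = 324 and q = 325 (both in [47, 375]) gives pq = 105300.

105300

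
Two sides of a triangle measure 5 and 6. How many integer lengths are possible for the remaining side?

9

The triangle inequality gives |5 − 6| < c < 5 + 6, i.e. 1 < c < 11.
So c can be any integer from 2 to 10: 9 values.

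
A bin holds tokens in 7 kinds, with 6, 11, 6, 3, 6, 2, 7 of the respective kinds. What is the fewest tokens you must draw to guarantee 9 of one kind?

In the worst case you take as many as possible of each kind without reaching 9: 6 + 8 + 6 + 3 + 6 + 2 + 7 = 38.
The next one must give 9 of some kind, so 38 + 1 = 39.

39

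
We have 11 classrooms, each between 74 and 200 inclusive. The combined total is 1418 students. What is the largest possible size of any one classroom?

Maximizing one value means minimizing the remaining 10.
The other 10 contribute at least 10 × 74 = 740, leaving at most 1418 − 740 = 678.
But each classroom is capped at 200, so the maximum is 200.
Achievable: one at 200 and the other 10 totalling 1218, which fits since 10 × 74 ≤ 1218 ≤ 10 × 200.

200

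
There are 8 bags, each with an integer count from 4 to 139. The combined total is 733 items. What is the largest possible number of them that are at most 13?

Each value at 13 or below falls at least 139 − 13 = 126 short of the ceiling 139.
The ceiling total is 8 × 139 = 1112, and we need 733, so at most ⌊(1112 − 733)/126⌋ = 3 can be that low.
k = 3 is achieved by 3 values at 13 and 5 at 139, total 734; lower one of the 139's by 1 (still > 13) to reach 733.

3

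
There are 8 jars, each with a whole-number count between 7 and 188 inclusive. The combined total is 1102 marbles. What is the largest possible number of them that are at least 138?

With k values at 138 or above and the rest at least 7, the sum is at least 56 + 131k.
Since the sum is 1102, we need 131k ≤ 1046, i.e. k ≤ 7.
k = 7 is achieved by 7 values at 138 and 1 at 7, total 973; add 129 to one value (staying below 138) to reach 1102.

7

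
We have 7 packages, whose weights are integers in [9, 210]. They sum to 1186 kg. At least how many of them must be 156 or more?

2

Suppose at most 7 − j of them reach 156; then j values are ≤ 155 and the rest ≤ 210.
The total is then ≤ 155·j + 210·(7 − j) = 1470 − 55j. For this to be ≥ 1186 we need j ≤ 5, so at least 7 − 5 = 2 must reach 156.
Exactly 2 works: 2 values at 210 and 5 at 155 total 1195; lower one of the high values by 9 (still ≥ 156) to hit 1186.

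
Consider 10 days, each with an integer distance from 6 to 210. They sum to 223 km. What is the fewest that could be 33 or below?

5

Let j be the number exceeding 33. Then the total is ≥ 34·j + 6·(10 − j) = 60 + 28j.
So 28j ≤ 163 and j ≤ 5; hence at least 10 − 5 = 5 are ≤ 33.
Exactly 5 works: 5 values at 6 and 5 at 34 total 200; raise one of the low values by 23 (still ≤ 33) to hit 223.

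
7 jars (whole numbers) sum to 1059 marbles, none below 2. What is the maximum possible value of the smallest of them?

If every one of the 7 were at least 152, the total would be at least 7 × 152 = 1064 > 1059.
Taking 5 copies of 151 and 2 copies of 152 gives exactly 1059, so 151 is attained.

151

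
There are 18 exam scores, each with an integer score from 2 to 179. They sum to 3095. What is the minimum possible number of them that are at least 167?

9

If only k of them are at least 167, the other 18 − k are at most 166, so the total is at most k·179 + (18 − k)·166.
This must reach 3095, so k·179 + (18 − k)·166 ≥ 3095, giving k ≥ 9.
Exactly 9 works: 9 values at 179 and 9 at 166 total 3105; lower one of the high values by 10 (still ≥ 167) to hit 3095.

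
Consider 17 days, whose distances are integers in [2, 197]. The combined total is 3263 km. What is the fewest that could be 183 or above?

12

Suppose at most 17 − j of them reach 183; then j values are ≤ 182 and the rest ≤ 197.
The total is then ≤ 182·j + 197·(17 − j) = 3349 − 15j. For this to be ≥ 3263 we need j ≤ 5, so at least 17 − 5 = 12 must reach 183.
Exactly 12 works: 12 values at 197 and 5 at 182 total 3274; lower one of the high values by 11 (still ≥ 183) to hit 3263.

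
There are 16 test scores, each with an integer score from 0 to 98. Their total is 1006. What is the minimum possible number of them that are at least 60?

Each value short of 60 is at most 59, costing at least 98 − 59 = 39 against the maximum total of 1568.
We can afford to lose at most 1568 − 1006 = 562, so at most ⌊562/39⌋ = 14 fall short, and at least 2 are ≥ 60.
Exactly 2 works: 2 values at 98 and 14 at 59 total 1022; lower one of the high values by 16 (still ≥ 60) to hit 1006.

2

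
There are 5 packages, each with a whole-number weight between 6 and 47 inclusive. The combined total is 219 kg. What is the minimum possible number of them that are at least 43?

If only k of them are at least 43, the other 5 − k are at most 42, so the total is at most k·47 + (5 − k)·42.
This must reach 219, so k·47 + (5 − k)·42 ≥ 219, giving k ≥ 2.
Exactly 2 works: 2 values at 47 and 3 at 42 total 220; lower one of the high values by 1 (still ≥ 43) to hit 219.

2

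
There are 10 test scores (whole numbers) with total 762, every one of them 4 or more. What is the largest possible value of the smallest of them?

The 10 values sum to 762, so their minimum is at most ⌊762/10⌋ = 76.
Achievable: 8 of them at 76 and 2 at 77 total 762.

76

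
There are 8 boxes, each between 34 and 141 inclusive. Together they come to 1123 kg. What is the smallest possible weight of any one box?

To make one box as small as possible, make the other 7 as large as possible.
The other 7 contribute at most 7 × 141 = 987, leaving at least 1123 − 987 = 136.
Since 136 ≥ 34, this is achievable: one at 136 and 7 at 141.

136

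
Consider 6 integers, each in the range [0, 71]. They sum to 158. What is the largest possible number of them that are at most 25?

5

Suppose k of them are at most 25. Those contribute at most 25 each and the rest at most 71 each.
So the total is at most 25k + 71(6 − k) = 426 − 46k. This must still be ≥ 158, so k ≤ 5.
k = 5 is achieved by 5 values at 25 and 1 at 71, total 196; lower one of the 71's by 38 (still > 25) to reach 158.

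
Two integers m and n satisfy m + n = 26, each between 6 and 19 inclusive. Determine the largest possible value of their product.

mn = m(26 − m) is maximized when m is as near 26/2 as the bounds allow.
Taking m = 13 and n = 13 (both in [6, 19]) gives mn = 169.

169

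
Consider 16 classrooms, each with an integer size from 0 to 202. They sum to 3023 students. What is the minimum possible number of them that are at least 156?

Suppose at most 16 − j of them reach 156; then j values are ≤ 155 and the rest ≤ 202.
The total is then ≤ 155·j + 202·(16 − j) = 3232 − 47j. For this to be ≥ 3023 we need j ≤ 4, so at least 16 − 4 = 12 must reach 156.
Exactly 12 works: 12 values at 202 and 4 at 155 total 3044; lower one of the high values by 21 (still ≥ 156) to hit 3023.

12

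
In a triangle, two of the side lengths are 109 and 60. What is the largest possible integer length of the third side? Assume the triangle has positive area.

The third side must be less than 109 + 60 = 169.
The largest integer below 169 is 168.

168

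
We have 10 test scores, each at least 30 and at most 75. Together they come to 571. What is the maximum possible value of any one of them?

Maximizing one value means minimizing the remaining 9.
The other 9 contribute at least 9 × 30 = 270, leaving at most 571 − 270 = 301.
But each score is capped at 75, so the maximum is 75.
Achievable: one at 75 and the other 9 totalling 496, which fits since 9 × 30 ≤ 496 ≤ 9 × 75.

75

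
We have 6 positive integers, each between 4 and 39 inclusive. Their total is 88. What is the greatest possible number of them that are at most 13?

Suppose k of them are at most 13. Those contribute at most 13 each and the rest at most 39 each.
So the total is at most 13k + 39(6 − k) = 234 − 26k. This must still be ≥ 88, so k ≤ 5.
k = 5 is achieved by 5 values at 13 and 1 at 39, total 104; lower one of the 39's by 16 (still > 13) to reach 88.

5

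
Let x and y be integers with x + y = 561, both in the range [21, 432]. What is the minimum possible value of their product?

For a fixed sum, xy is smallest when x and y are as far apart as possible.
The extreme feasible split is x = 129, y = 432, giving xy = 55728.

55728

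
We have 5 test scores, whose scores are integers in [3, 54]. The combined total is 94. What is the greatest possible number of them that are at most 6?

3

Each value at 6 or below falls at least 54 − 6 = 48 short of the ceiling 54.
The ceiling total is 5 × 54 = 270, and we need 94, so at most ⌊(270 − 94)/48⌋ = 3 can be that low.
k = 3 is achieved by 3 values at 6 and 2 at 54, total 126; lower one of the 54's by 32 (still > 6) to reach 94.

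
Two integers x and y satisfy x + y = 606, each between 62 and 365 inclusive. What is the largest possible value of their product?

91809

For a fixed sum, the product xy is largest when x and y are as close as possible.
Taking x = 303 and y = 303 (both in [62, 365]) gives xy = 91809.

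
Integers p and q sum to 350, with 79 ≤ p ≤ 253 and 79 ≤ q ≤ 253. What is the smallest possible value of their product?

24541

Since p + q is fixed, pushing one of them to its bound minimizes the product.
The extreme feasible split is p = 97, q = 253, giving pq = 24541.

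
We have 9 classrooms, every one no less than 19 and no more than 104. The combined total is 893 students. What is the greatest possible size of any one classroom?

104

Maximizing one value means minimizing the remaining 8.
The other 8 contribute at least 8 × 19 = 152, leaving at most 893 − 152 = 741.
But each classroom is capped at 104, so the maximum is 104.
Achievable: one at 104 and the other 8 totalling 789, which fits since 8 × 19 ≤ 789 ≤ 8 × 104.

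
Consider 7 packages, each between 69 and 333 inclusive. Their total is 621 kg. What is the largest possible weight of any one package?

To make one package as large as possible, make the other 6 as small as possible.
The other 6 contribute at least 6 × 69 = 414, leaving at most 621 − 414 = 207.
Since 207 ≤ 333, this is achievable: one at 207 and 6 at 69.

207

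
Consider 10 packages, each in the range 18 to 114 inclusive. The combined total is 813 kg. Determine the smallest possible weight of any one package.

Minimizing one value means maximizing the remaining 9.
The other 9 can take up 9 × 114 = 1026 ≥ 813 − 18, so one package can sit at its floor of 18.
Achievable: one at 18 and the other 9 totalling 795, which fits since 9 × 18 ≤ 795 ≤ 9 × 114.

18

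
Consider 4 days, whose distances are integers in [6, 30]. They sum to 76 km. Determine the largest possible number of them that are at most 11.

2

Suppose k of them are at most 11. Those contribute at most 11 each and the rest at most 30 each.
So the total is at most 11k + 30(4 − k) = 120 − 19k. This must still be ≥ 76, so k ≤ 2.
k = 2 is achieved by 2 values at 11 and 2 at 30, total 82; lower one of the 30's by 6 (still > 11) to reach 76.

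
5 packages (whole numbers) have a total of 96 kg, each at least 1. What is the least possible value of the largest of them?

20

The 5 values sum to 96, so their maximum is at least ⌈96/5⌉ = 20.
Taking 4 copies of 19 and 1 copy of 20 gives exactly 96, so 20 is attained.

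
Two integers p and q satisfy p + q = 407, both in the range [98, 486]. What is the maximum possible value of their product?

For a fixed sum, the product pq is largest when p and q are as close as possible.
Taking p = 203 and q = 204 (both in [98, 486]) gives pq = 41412.

41412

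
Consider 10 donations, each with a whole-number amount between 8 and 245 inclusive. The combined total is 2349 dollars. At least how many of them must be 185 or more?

Each value short of 185 is at most 184, costing at least 245 − 184 = 61 against the maximum total of 2450.
We can afford to lose at most 2450 − 2349 = 101, so at most ⌊101/61⌋ = 1 fall short, and at least 9 are ≥ 185.
Exactly 9 works: 9 values at 245 and 1 at 184 total 2389; lower one of the high values by 40 (still ≥ 185) to hit 2349.

9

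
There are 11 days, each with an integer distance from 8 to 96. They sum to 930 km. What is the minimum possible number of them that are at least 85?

Suppose at most 11 − j of them reach 85; then j values are ≤ 84 and the rest ≤ 96.
The total is then ≤ 84·j + 96·(11 − j) = 1056 − 12j. For this to be ≥ 930 we need j ≤ 10, so at least 11 − 10 = 1 must reach 85.
Exactly 1 works: 1 value at 96 and 10 at 84 total 936; lower one of the high values by 6 (still ≥ 85) to hit 930.

1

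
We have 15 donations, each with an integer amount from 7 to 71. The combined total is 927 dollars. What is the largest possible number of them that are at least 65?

14

If k of the values are ≥ 65, the total is ≥ 65k + 7(15 − k).
Setting 65k + 7(15 − k) ≤ 927 gives 58k ≤ 822, so k ≤ 14.
k = 14 is achieved by 14 values at 65 and 1 at 7, total 917; add 10 to one value (staying below 65) to reach 927.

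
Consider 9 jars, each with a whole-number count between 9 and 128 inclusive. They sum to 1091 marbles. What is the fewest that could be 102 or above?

Each value short of 102 is at most 101, costing at least 128 − 101 = 27 against the maximum total of 1152.
We can afford to lose at most 1152 − 1091 = 61, so at most ⌊61/27⌋ = 2 fall short, and at least 7 are ≥ 102.
Exactly 7 works: 7 values at 128 and 2 at 101 total 1098; lower one of the high values by 7 (still ≥ 102) to hit 1091.

7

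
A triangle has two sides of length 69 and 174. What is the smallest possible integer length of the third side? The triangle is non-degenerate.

106

The third side must exceed |69 − 174| = 105.
The smallest integer above 105 is 106.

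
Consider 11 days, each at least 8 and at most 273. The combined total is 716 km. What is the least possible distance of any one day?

To make one day as small as possible, make the other 10 as large as possible.
The other 10 can take up 10 × 273 = 2730 ≥ 716 − 8, so one day can sit at its floor of 8.
Achievable: one at 8 and the other 10 totalling 708, which fits since 10 × 8 ≤ 708 ≤ 10 × 273.

8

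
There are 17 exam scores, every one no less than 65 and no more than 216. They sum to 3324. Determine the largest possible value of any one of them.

To make one score as large as possible, make the other 16 as small as possible.
The other 16 contribute at least 16 × 65 = 1040, leaving at most 3324 − 1040 = 2284.
But each score is capped at 216, so the maximum is 216.
Achievable: one at 216 and the other 16 totalling 3108, which fits since 16 × 65 ≤ 3108 ≤ 16 × 216.

216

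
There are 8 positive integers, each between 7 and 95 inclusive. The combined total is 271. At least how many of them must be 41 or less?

If only k of them are at most 41, the other 8 − k are at least 42, so the total is at least (8 − k)·42 + k·7.
This is ≤ 271, so (8 − k)·42 + 7k ≤ 271, which gives k ≥ 2.
Exactly 2 works: 2 values at 7 and 6 at 42 total 266; raise one of the low values by 5 (still ≤ 41) to hit 271.

2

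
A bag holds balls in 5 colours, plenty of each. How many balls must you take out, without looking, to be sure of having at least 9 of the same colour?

41

You could draw 8 of every colour without reaching 9 of any — 40 in all.
One more forces 9 of some colour, so 40 + 1 = 41.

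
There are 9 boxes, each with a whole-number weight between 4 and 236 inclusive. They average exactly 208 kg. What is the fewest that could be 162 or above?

The total is 9 × 208 = 1872.
If only k of them are at least 162, the other 9 − k are at most 161, so the total is at most k·236 + (9 − k)·161.
This must reach 1872, so k·236 + (9 − k)·161 ≥ 1872, giving k ≥ 6.
Exactly 6 works: 6 values at 236 and 3 at 161 total 1899; lower one of the high values by 27 (still ≥ 162) to hit 1872.

6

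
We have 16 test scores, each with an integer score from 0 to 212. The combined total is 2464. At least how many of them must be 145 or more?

3

Suppose at most 16 − j of them reach 145; then j values are ≤ 144 and the rest ≤ 212.
The total is then ≤ 144·j + 212·(16 − j) = 3392 − 68j. For this to be ≥ 2464 we need j ≤ 13, so at least 16 − 13 = 3 must reach 145.
Exactly 3 works: 3 values at 212 and 13 at 144 total 2508; lower one of the high values by 44 (still ≥ 145) to hit 2464.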